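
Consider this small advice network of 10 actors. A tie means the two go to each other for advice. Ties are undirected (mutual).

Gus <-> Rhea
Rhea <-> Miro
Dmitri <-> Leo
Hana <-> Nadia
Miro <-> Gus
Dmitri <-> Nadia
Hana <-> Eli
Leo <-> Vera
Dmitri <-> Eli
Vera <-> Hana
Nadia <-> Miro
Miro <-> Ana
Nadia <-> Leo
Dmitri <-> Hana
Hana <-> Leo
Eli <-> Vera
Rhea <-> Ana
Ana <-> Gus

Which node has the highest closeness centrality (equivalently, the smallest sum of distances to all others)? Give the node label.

Nadia

Farness (sum of distances to all others) for each node — Ana:22, Dmitri:17, Eli:22, Gus:22, Hana:16, Leo:17, Miro:16, Nadia:14, Rhea:22, Vera:22.
The smallest farness is 14, for Nadia, so Nadia has the highest closeness.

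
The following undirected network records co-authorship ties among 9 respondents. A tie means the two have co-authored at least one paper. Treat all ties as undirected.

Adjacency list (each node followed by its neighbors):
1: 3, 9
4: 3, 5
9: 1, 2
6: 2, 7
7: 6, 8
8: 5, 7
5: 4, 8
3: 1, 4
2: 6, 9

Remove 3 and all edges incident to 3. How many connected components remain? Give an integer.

3's neighbors (1 and 4) remain reachable from one another through other ties, so the rest of the network stays in one piece.

1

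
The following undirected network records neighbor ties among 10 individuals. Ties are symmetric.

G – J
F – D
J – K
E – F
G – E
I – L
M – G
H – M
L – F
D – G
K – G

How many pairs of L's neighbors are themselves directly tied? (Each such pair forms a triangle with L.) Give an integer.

0

L's neighbors are F and I, but none of them are tied to each other, so no triangle contains L.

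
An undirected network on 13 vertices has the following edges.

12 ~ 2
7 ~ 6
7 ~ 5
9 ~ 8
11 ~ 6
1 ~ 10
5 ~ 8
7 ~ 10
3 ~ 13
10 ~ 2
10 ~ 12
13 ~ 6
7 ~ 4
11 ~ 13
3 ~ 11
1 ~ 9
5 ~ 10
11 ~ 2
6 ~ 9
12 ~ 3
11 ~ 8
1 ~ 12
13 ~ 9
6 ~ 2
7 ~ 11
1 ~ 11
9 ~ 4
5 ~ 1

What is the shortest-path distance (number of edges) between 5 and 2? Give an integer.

One shortest route is 5 – 10 – 2, which uses 2 edges, and 5 and 2 are not directly tied, so nothing shorter exists. So d(5,2) = 2.

2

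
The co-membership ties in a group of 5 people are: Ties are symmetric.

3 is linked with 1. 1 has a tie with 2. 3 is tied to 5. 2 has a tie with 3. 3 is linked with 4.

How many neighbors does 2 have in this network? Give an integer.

2 is directly tied to 1 and 3. That is 2 neighbors, so the degree of 2 is 2.

2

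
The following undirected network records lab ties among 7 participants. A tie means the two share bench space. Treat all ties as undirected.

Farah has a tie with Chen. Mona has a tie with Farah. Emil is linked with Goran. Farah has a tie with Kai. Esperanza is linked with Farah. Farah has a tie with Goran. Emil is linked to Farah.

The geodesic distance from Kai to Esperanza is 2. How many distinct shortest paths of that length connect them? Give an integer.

The shortest distance is 2, and the only length-2 path is Kai–Farah–Esperanza. So there is exactly 1 shortest path.

1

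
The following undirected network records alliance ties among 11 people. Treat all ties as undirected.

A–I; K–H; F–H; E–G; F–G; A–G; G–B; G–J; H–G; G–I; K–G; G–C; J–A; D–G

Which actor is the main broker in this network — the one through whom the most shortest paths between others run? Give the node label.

G

Unnormalized betweenness of each node: A:1/2, B:0, C:0, D:0, E:0, F:0, G:40, H:1/2, I:0, J:0, K:0.
G has the largest value, 40, making it the main broker — the node through which the most shortest paths run.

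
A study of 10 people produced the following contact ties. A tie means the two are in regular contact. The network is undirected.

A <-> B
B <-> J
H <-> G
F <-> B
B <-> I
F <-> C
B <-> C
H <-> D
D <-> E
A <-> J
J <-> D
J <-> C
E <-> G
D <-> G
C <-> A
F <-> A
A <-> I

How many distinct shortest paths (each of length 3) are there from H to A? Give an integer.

1

The shortest distance is 3, and the only length-3 path is H–D–J–A. So there is exactly 1 shortest path.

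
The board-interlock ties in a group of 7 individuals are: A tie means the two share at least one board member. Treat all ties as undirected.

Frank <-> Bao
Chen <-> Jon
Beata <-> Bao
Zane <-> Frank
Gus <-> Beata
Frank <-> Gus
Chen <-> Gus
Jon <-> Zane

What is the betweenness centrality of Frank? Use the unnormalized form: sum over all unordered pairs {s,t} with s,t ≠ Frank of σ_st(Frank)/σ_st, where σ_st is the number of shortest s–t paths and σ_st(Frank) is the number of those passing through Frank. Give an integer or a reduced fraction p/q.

Pairs whose geodesics pass through Frank — Zane–Bao: 1; Zane–Beata: 2/2; Zane–Gus: 1; Bao–Gus: 1/2; Bao–Chen: 1/2; Bao–Jon: 1.
All other pairs contribute 0.
Summing the contributions gives betweenness(Frank) = 5.

5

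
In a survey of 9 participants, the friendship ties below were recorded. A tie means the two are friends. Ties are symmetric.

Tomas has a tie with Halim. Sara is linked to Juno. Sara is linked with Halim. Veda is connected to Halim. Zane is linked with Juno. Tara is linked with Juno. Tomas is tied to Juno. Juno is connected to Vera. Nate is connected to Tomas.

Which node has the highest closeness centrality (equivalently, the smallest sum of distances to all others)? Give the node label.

Juno

Farness (sum of distances to all others) for each node — Halim:16, Juno:12, Nate:20, Sara:15, Tara:19, Tomas:13, Veda:23, Vera:19, Zane:19.
The smallest farness is 12, for Juno, so Juno has the highest closeness.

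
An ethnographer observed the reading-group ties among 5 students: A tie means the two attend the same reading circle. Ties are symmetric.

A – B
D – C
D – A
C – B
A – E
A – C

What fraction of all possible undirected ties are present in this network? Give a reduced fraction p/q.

3/5

There are 6 edges and 5 nodes, so the maximum possible is C(5,2) = 10.
Density = 6/10 = 3/5.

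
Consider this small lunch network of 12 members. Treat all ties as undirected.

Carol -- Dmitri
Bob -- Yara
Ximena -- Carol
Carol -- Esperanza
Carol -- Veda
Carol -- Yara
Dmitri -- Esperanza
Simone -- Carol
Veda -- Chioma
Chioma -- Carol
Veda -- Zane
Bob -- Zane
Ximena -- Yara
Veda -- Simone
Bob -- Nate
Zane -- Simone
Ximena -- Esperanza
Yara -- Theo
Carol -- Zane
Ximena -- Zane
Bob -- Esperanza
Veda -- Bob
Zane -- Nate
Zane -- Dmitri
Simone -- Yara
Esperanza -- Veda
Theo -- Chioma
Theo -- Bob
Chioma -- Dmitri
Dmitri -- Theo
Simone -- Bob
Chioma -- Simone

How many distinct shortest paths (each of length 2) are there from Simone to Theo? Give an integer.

3

The shortest distance is 2. The length-2 paths are: Simone–Yara–Theo; Simone–Bob–Theo; Simone–Chioma–Theo.
That gives 3 distinct shortest paths.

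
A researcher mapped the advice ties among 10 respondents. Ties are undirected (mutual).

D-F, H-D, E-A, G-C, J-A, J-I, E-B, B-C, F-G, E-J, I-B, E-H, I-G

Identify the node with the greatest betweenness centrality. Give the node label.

E

Unnormalized betweenness of each node: A:0, B:35/6, C:4/3, D:7/2, E:34/3, F:4, G:22/3, H:11/2, I:19/3, J:23/6.
E has the largest value, 34/3, making it the main broker — the node through which the most shortest paths run.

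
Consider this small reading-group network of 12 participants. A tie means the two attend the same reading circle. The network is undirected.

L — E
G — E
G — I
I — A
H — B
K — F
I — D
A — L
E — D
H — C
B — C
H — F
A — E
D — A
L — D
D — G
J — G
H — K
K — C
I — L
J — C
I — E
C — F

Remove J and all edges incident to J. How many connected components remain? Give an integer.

2

Without J, the remaining ties split the others into: {B, C, F, H, K}; {A, D, E, G, I, L}.
That's 2 separate components.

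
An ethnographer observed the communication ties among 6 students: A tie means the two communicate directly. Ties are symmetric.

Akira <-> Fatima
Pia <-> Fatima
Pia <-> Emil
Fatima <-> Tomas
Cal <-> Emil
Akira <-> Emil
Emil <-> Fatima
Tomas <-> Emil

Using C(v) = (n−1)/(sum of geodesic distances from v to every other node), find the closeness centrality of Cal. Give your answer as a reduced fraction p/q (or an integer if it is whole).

Distances from Cal: Akira:2, Emil:1, Fatima:2, Pia:2, Tomas:2. Sum = 9.
n = 6, so closeness = 5/9.

5/9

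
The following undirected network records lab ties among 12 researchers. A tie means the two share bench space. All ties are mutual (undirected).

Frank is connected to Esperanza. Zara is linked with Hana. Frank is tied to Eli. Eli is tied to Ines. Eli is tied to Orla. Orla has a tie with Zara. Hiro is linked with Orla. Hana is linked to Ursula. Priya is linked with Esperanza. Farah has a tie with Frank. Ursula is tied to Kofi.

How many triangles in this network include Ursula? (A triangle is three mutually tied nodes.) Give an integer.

Ursula's neighbors are Hana and Kofi, but none of them are tied to each other, so no triangle contains Ursula.

0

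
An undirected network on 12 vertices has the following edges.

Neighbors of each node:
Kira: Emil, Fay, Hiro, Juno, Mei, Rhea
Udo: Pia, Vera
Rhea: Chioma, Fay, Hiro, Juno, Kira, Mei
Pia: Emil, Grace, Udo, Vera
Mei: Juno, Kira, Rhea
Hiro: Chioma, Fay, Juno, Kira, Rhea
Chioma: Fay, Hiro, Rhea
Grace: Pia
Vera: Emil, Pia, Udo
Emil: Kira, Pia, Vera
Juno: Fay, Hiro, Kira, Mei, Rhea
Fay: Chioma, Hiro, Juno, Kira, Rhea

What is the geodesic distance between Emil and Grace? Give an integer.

One shortest route is Emil – Pia – Grace, which uses 2 edges, and Emil and Grace are not directly tied, so nothing shorter exists. So d(Emil,Grace) = 2.

2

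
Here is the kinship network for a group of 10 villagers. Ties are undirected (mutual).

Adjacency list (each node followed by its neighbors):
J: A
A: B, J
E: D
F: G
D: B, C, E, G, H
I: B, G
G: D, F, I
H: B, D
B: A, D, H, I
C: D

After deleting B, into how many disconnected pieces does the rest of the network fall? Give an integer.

2

Without B, the remaining ties split the others into: {A, J}; {C, D, E, F, G, H, I}.
That's 2 separate components.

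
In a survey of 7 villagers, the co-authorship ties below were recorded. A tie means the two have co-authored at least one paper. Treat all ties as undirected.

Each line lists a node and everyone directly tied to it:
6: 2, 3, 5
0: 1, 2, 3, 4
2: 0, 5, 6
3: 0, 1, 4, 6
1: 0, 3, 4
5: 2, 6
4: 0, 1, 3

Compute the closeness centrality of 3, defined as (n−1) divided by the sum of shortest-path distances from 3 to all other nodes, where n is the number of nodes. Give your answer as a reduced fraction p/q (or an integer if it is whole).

Distances from 3: 0:1, 1:1, 2:2, 4:1, 5:2, 6:1. Sum = 8.
n = 7, so closeness = 6/8 = 3/4.

3/4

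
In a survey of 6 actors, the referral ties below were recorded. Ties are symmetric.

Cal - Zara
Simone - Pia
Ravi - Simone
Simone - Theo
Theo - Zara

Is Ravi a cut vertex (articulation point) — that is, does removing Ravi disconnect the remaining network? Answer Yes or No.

Even without Ravi, every remaining node can still reach every other (the residual graph is connected), so Ravi is not a cut vertex.

No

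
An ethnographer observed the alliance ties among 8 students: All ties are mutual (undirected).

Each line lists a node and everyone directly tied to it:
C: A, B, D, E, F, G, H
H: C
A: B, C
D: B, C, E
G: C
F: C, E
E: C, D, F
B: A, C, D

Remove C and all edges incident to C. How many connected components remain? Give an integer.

Without C, the remaining ties split the others into: {A, B, D, E, F}; {H}; {G}.
That's 3 separate components.

3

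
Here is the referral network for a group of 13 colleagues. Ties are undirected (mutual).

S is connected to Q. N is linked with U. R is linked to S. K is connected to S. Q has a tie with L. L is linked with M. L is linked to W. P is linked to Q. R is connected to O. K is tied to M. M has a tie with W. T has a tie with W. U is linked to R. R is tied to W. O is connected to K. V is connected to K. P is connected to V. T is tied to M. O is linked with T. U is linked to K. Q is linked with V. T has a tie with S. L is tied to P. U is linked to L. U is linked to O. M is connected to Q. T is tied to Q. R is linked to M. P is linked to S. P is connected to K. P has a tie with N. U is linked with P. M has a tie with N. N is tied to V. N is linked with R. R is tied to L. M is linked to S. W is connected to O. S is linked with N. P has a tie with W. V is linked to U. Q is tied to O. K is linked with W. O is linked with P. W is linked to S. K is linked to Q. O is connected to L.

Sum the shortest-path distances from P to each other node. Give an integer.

Distances from P: K:1, L:1, M:2, N:1, O:1, Q:1, R:2, S:1, T:2, U:1, V:1, W:1.
Sum = 1 + 1 + 2 + 1 + 1 + 1 + 2 + 1 + 2 + 1 + 1 + 1 = 15.

15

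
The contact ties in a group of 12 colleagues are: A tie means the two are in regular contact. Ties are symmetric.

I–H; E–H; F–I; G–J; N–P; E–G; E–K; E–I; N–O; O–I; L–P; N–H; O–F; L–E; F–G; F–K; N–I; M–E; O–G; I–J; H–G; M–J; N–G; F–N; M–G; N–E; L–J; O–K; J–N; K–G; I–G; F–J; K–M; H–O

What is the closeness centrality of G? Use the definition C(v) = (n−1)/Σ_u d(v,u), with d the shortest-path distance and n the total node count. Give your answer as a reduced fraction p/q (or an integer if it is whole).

Distances from G: E:1, F:1, H:1, I:1, J:1, K:1, L:2, M:1, N:1, O:1, P:2. Sum = 13.
n = 12, so closeness = 11/13.

11/13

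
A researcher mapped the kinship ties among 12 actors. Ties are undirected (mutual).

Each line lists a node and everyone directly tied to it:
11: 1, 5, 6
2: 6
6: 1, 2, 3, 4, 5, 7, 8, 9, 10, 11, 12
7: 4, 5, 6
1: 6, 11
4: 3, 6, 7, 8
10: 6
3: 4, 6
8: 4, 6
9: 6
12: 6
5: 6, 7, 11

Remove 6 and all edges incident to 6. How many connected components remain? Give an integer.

Without 6, the remaining ties split the others into: {1, 3, 4, 5, 7, 8, 11}; {12}; {9}; {10}; {2}.
That's 5 separate components.

5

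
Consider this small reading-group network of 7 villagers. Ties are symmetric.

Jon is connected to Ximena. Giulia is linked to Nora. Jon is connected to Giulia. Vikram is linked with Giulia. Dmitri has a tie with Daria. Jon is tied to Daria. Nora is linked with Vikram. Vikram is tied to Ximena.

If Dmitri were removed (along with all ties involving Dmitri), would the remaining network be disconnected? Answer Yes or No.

Even without Dmitri, every remaining node can still reach every other (the residual graph is connected), so Dmitri is not a cut vertex.

No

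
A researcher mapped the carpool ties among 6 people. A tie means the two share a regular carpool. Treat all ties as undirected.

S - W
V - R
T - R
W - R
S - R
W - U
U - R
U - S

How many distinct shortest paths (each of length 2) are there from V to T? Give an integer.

The shortest distance is 2, and the only length-2 path is V–R–T. So there is exactly 1 shortest path.

1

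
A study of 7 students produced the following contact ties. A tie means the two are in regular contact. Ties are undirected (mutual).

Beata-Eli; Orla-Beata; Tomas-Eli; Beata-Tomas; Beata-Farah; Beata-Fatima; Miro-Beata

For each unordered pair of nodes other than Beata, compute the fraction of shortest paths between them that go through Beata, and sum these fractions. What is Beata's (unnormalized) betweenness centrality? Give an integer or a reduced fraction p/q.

Pairs whose geodesics pass through Beata — Tomas–Fatima: 1; Tomas–Miro: 1; Tomas–Orla: 1; Tomas–Farah: 1; Eli–Fatima: 1; Eli–Miro: 1; Eli–Orla: 1; Eli–Farah: 1; Fatima–Miro: 1; Fatima–Orla: 1; Fatima–Farah: 1; Miro–Orla: 1; Miro–Farah: 1; Orla–Farah: 1.
All other pairs contribute 0.
Summing the contributions gives betweenness(Beata) = 14.

14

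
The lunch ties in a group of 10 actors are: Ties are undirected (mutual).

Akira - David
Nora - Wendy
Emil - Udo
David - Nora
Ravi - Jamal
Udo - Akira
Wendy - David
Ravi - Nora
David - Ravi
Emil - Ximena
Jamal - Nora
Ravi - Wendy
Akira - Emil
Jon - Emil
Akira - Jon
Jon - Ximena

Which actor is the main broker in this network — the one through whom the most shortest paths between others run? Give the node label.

Akira

Unnormalized betweenness of each node: Akira:41/2, David:20, Emil:9/2, Jamal:0, Jon:3, Nora:7/2, Ravi:7/2, Udo:0, Wendy:0, Ximena:0.
Akira has the largest value, 41/2, making it the main broker — the node through which the most shortest paths run.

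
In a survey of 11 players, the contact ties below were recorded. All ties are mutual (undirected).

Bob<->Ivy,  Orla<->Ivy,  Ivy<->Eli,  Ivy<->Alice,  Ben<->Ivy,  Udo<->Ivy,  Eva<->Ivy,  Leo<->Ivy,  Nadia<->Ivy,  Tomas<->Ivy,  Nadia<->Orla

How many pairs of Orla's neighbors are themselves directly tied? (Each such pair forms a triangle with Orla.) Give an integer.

1

Orla's neighbors: Ivy and Nadia.
Neighbor pairs that are themselves tied: Orla–Ivy–Nadia. Each forms one triangle with Orla, for 1 in total.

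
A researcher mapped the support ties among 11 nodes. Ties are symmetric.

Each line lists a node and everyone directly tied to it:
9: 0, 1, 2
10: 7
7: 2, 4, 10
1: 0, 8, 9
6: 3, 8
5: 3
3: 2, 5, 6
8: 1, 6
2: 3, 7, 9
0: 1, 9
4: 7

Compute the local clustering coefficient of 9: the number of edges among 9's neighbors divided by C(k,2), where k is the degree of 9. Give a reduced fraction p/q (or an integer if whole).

9's neighbors: 0, 1, and 2 (k = 3).
Possible neighbor pairs: C(3,2) = 3. Edges among them: 0–1 → e = 1.
Clustering(9) = 1/3.

1/3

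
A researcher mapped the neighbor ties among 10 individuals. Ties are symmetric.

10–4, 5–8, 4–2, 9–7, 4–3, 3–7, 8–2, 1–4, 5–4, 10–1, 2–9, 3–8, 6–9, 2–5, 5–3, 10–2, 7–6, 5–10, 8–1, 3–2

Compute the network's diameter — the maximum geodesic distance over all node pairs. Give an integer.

Eccentricity of each node (its greatest distance to any other): 1:4, 2:2, 3:2, 4:3, 5:3, 6:4, 7:3, 8:3, 9:3, 10:3.
The maximum eccentricity is 4, realized for instance by the pair 6–1 via 6 – 9 – 2 – 10 – 1. So the diameter is 4.

4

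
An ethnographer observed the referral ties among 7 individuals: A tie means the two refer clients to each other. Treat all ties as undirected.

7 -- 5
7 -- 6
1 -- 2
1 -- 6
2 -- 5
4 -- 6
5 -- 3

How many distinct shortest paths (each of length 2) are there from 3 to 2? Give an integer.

1

The shortest distance is 2, and the only length-2 path is 3–5–2. So there is exactly 1 shortest path.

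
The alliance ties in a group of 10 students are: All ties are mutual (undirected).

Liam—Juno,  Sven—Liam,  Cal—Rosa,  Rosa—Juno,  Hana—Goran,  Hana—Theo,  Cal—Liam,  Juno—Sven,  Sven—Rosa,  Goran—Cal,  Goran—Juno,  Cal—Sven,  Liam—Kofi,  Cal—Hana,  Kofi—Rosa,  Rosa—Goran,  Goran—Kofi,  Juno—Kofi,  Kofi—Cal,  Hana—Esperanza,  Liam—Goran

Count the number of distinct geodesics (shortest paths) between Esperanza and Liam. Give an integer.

2

The shortest distance is 3. The length-3 paths are: Esperanza–Hana–Cal–Liam; Esperanza–Hana–Goran–Liam.
That gives 2 distinct shortest paths.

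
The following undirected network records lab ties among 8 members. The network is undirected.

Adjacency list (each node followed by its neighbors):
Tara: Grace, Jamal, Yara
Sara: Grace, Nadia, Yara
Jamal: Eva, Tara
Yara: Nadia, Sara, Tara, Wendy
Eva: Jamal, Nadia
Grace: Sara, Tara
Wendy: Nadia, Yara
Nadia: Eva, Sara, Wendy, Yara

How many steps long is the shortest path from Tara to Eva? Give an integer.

2

One shortest route is Tara – Jamal – Eva, which uses 2 edges, and Tara and Eva are not directly tied, so nothing shorter exists. So d(Tara,Eva) = 2.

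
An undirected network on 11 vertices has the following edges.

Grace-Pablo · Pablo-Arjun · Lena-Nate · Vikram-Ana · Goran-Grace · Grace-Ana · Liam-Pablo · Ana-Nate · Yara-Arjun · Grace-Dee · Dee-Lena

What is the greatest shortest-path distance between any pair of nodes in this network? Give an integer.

Eccentricity of each node (its greatest distance to any other): Ana:4, Arjun:4, Dee:4, Goran:4, Grace:3, Lena:5, Liam:4, Nate:5, Pablo:3, Vikram:5, Yara:5.
The maximum eccentricity is 5, realized for instance by the pair Nate–Yara via Nate – Ana – Grace – Pablo – Arjun – Yara. So the diameter is 5.

5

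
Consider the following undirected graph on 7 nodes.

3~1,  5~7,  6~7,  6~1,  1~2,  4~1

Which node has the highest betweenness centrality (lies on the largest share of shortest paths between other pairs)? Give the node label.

Unnormalized betweenness of each node: 1:12, 2:0, 3:0, 4:0, 5:0, 6:8, 7:5.
1 has the largest value, 12, making it the main broker — the node through which the most shortest paths run.

1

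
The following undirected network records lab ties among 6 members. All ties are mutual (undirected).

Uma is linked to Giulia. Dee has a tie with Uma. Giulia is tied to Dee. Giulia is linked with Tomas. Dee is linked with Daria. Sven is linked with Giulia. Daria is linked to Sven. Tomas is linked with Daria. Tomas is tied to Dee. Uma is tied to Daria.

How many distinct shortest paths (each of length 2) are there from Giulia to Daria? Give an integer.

The shortest distance is 2. The length-2 paths are: Giulia–Dee–Daria; Giulia–Sven–Daria; Giulia–Uma–Daria; Giulia–Tomas–Daria.
That gives 4 distinct shortest paths.

4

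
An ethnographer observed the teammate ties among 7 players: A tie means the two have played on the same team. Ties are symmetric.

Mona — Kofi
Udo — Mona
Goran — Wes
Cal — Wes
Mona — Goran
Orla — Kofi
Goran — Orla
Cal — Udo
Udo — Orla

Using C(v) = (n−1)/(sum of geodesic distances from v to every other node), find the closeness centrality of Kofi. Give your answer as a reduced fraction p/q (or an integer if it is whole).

1/2

Distances from Kofi: Cal:3, Goran:2, Mona:1, Orla:1, Udo:2, Wes:3. Sum = 12.
n = 7, so closeness = 6/12 = 1/2.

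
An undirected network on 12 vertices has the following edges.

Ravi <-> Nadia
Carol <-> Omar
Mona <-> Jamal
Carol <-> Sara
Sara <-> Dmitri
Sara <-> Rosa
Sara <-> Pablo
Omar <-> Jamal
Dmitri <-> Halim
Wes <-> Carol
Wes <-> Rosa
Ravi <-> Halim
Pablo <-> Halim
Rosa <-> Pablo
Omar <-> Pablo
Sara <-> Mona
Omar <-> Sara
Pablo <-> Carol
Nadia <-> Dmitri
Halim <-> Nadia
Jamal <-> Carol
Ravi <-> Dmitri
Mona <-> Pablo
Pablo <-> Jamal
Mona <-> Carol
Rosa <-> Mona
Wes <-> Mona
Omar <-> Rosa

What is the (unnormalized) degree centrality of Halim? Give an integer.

Halim is directly tied to Dmitri, Nadia, Pablo, and Ravi. That is 4 neighbors, so the degree of Halim is 4.

4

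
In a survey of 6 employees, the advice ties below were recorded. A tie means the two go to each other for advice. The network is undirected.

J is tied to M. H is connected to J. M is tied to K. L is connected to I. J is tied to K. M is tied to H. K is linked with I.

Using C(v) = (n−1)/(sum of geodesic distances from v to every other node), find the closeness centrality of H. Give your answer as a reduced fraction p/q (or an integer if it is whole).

5/11

Distances from H: I:3, J:1, K:2, L:4, M:1. Sum = 11.
n = 6, so closeness = 5/11.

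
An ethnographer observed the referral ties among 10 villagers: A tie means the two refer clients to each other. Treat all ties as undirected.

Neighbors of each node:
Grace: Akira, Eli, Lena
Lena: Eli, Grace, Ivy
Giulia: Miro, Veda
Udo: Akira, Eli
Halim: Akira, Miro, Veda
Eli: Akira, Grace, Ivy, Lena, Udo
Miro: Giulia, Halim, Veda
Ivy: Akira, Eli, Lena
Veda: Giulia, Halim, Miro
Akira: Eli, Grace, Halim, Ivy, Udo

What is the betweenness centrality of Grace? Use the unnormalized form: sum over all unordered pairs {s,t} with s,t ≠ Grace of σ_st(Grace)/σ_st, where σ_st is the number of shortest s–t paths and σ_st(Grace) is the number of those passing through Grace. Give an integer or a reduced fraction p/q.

Pairs whose geodesics pass through Grace — Lena–Akira: 1/3; Lena–Giulia: 2/6; Lena–Miro: 1/3; Lena–Halim: 1/3; Lena–Veda: 1/3.
All other pairs contribute 0.
Summing the contributions gives betweenness(Grace) = 5/3.

5/3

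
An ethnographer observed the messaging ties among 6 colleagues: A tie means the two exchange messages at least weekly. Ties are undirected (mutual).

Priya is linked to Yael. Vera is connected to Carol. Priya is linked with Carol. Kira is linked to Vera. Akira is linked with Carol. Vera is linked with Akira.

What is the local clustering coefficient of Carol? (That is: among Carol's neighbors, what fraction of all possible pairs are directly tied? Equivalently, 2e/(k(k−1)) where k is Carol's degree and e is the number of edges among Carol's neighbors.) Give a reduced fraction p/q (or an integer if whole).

1/3

Carol's neighbors: Akira, Priya, and Vera (k = 3).
Possible neighbor pairs: C(3,2) = 3. Edges among them: Akira–Vera → e = 1.
Clustering(Carol) = 1/3.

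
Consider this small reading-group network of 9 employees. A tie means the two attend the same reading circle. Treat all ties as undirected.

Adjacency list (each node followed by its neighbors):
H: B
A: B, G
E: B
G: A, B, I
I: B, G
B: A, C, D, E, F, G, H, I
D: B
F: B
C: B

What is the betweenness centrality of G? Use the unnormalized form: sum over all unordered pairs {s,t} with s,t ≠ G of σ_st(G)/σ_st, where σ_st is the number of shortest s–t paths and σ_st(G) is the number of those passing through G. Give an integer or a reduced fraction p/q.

1/2

Pairs whose geodesics pass through G — A–I: 1/2.
All other pairs contribute 0.
Summing the contributions gives betweenness(G) = 1/2.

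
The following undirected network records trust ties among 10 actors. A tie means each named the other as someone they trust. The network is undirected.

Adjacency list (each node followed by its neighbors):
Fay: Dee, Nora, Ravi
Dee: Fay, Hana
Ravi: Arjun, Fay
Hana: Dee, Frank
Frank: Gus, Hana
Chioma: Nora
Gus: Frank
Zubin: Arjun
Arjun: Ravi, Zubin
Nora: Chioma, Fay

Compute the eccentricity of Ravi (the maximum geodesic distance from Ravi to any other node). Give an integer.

Distances from Ravi: Arjun:1, Chioma:3, Dee:2, Fay:1, Frank:4, Gus:5, Hana:3, Nora:2, Zubin:2.
The largest is 5 (to Gus), so the eccentricity of Ravi is 5.

5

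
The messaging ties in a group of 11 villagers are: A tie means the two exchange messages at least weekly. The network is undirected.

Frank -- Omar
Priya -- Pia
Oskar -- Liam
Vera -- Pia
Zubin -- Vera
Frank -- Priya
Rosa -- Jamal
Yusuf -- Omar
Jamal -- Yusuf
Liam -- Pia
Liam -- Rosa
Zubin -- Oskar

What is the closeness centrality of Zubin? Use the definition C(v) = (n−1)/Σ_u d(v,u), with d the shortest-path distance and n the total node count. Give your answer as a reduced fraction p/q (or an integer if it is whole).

1/3

Distances from Zubin: Frank:4, Jamal:4, Liam:2, Omar:5, Oskar:1, Pia:2, Priya:3, Rosa:3, Vera:1, Yusuf:5. Sum = 30.
n = 11, so closeness = 10/30 = 1/3.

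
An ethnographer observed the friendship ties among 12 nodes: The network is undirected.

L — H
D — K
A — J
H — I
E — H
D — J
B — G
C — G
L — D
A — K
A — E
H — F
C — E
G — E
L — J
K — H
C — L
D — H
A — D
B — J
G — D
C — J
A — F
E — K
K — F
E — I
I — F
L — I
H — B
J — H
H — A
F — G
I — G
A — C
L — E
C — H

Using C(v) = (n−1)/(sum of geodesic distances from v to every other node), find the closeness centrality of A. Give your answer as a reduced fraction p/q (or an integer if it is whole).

Distances from A: B:2, C:1, D:1, E:1, F:1, G:2, H:1, I:2, J:1, K:1, L:2. Sum = 15.
n = 12, so closeness = 11/15.

11/15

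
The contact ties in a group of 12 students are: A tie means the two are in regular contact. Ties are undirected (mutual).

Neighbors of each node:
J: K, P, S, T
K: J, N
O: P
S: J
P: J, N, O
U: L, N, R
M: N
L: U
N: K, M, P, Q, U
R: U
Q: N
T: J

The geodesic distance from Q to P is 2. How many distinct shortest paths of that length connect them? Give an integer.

1

The shortest distance is 2, and the only length-2 path is Q–N–P. So there is exactly 1 shortest path.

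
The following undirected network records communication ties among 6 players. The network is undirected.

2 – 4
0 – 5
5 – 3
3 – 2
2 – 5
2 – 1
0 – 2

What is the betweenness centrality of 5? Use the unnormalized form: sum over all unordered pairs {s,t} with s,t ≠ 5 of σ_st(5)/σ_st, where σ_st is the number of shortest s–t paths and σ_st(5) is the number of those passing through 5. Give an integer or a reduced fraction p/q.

Pairs whose geodesics pass through 5 — 3–0: 1/2.
All other pairs contribute 0.
Summing the contributions gives betweenness(5) = 1/2.

1/2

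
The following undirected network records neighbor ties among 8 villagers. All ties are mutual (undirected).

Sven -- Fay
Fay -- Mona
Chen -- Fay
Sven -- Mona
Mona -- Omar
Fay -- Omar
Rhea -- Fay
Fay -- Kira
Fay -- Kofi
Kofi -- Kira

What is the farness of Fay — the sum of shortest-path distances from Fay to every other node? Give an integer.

Distances from Fay: Chen:1, Kira:1, Kofi:1, Mona:1, Omar:1, Rhea:1, Sven:1.
Sum = 1 + 1 + 1 + 1 + 1 + 1 + 1 = 7.

7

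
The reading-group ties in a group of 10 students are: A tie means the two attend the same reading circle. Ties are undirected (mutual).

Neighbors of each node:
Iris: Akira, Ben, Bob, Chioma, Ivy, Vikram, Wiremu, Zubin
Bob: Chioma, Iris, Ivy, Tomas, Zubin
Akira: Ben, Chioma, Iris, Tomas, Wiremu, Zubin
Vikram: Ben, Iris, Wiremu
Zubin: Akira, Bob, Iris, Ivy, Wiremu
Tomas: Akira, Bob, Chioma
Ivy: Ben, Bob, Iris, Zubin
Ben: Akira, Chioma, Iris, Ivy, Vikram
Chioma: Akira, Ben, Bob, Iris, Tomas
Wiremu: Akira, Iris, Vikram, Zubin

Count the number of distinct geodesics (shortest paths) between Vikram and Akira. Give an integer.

3

The shortest distance is 2. The length-2 paths are: Vikram–Wiremu–Akira; Vikram–Ben–Akira; Vikram–Iris–Akira.
That gives 3 distinct shortest paths.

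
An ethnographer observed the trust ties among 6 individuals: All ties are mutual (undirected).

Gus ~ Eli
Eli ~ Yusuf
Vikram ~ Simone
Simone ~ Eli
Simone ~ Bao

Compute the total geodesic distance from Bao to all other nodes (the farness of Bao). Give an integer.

11

Distances from Bao: Eli:2, Gus:3, Simone:1, Vikram:2, Yusuf:3.
Sum = 2 + 3 + 1 + 2 + 3 = 11.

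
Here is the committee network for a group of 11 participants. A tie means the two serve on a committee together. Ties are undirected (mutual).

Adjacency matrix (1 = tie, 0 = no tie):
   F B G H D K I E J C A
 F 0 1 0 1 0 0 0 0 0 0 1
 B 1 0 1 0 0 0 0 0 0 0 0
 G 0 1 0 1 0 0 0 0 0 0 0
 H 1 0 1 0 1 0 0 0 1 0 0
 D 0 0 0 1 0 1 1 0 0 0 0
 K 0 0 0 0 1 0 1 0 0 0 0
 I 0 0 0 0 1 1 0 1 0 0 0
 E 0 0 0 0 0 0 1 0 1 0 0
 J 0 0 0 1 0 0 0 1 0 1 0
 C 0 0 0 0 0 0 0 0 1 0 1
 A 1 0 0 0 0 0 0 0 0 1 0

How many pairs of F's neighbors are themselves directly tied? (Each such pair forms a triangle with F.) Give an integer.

0

F's neighbors are A, B, and H, but none of them are tied to each other, so no triangle contains F.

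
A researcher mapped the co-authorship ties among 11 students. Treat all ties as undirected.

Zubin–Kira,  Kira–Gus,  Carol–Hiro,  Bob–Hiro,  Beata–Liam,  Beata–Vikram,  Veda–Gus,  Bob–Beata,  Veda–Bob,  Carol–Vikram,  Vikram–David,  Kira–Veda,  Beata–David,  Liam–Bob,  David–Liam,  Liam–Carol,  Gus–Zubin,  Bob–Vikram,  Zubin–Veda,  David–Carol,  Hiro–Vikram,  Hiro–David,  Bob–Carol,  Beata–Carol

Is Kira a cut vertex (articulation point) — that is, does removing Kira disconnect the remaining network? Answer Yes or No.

No

Even without Kira, every remaining node can still reach every other (the residual graph is connected), so Kira is not a cut vertex.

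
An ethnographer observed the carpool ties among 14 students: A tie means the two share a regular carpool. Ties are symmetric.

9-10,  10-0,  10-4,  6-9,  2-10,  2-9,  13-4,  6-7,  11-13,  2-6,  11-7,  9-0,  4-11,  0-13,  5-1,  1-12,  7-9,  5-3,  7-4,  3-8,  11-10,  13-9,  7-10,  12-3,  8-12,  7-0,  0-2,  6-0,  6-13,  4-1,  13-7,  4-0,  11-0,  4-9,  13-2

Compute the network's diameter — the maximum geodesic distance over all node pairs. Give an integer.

Eccentricity of each node (its greatest distance to any other): 0:4, 1:3, 2:5, 3:5, 4:3, 5:4, 6:5, 7:4, 8:5, 9:4, 10:4, 11:4, 12:4, 13:4.
The maximum eccentricity is 5, realized for instance by the pair 2–3 via 2 – 10 – 4 – 1 – 5 – 3. So the diameter is 5.

5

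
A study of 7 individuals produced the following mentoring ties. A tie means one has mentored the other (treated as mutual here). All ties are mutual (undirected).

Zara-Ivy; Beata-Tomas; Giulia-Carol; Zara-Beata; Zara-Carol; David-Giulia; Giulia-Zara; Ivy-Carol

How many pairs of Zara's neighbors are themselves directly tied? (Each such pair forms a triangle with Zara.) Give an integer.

2

Zara's neighbors: Beata, Carol, Giulia, and Ivy.
Neighbor pairs that are themselves tied: Zara–Carol–Giulia; Zara–Carol–Ivy. Each forms one triangle with Zara, for 2 in total.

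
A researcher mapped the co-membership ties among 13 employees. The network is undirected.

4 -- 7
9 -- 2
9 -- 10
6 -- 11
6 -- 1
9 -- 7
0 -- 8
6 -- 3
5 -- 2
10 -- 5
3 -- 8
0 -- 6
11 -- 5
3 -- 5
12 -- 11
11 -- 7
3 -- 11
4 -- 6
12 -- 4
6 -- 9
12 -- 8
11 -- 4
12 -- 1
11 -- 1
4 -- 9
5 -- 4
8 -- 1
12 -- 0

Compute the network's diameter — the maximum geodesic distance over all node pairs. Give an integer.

3

Eccentricity of each node (its greatest distance to any other): 0:3, 1:3, 2:3, 3:2, 4:2, 5:3, 6:2, 7:3, 8:3, 9:3, 10:3, 11:2, 12:3.
The maximum eccentricity is 3, realized for instance by the pair 2–12 via 2 – 5 – 4 – 12. So the diameter is 3.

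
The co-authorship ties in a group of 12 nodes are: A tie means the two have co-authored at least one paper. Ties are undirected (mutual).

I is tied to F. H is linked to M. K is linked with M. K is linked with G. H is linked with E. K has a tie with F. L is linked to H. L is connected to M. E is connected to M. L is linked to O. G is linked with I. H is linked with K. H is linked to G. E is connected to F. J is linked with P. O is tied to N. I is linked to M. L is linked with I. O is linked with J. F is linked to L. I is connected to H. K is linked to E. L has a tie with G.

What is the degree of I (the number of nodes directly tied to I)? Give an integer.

I is directly tied to F, G, H, L, and M. That is 5 neighbors, so the degree of I is 5.

5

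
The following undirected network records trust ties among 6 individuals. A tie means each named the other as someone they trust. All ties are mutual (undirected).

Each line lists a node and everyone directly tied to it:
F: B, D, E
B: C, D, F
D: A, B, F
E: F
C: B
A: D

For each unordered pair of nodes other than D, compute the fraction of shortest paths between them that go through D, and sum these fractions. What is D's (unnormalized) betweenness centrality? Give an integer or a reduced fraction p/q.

Pairs whose geodesics pass through D — C–A: 1; B–A: 1; A–E: 1; A–F: 1.
All other pairs contribute 0.
Summing the contributions gives betweenness(D) = 4.

4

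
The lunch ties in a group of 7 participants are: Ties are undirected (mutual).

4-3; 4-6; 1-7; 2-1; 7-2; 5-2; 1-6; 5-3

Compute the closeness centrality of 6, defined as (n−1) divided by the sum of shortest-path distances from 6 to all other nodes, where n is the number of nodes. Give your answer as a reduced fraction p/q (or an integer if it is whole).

6/11

Distances from 6: 1:1, 2:2, 3:2, 4:1, 5:3, 7:2. Sum = 11.
n = 7, so closeness = 6/11.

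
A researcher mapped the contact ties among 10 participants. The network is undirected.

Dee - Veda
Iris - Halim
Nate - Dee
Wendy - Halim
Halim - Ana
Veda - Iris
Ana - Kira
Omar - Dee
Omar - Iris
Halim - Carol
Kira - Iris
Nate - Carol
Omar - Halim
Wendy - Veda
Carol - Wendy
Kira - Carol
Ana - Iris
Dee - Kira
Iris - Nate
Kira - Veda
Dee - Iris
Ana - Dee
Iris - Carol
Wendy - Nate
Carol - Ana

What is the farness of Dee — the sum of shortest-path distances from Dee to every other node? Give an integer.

12

Distances from Dee: Ana:1, Carol:2, Halim:2, Iris:1, Kira:1, Nate:1, Omar:1, Veda:1, Wendy:2.
Sum = 1 + 2 + 2 + 1 + 1 + 1 + 1 + 1 + 2 = 12.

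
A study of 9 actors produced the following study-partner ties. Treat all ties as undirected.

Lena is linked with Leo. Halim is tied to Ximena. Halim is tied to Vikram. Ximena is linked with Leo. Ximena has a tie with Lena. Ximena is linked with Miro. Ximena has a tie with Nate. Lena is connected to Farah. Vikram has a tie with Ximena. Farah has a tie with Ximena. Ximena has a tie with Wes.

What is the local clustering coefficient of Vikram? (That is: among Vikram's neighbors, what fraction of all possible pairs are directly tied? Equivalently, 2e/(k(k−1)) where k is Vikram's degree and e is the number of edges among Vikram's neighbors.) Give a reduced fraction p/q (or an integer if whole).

1

Vikram's neighbors: Halim and Ximena (k = 2).
Possible neighbor pairs: C(2,2) = 1. Edges among them: Halim–Ximena → e = 1.
Clustering(Vikram) = 1/1.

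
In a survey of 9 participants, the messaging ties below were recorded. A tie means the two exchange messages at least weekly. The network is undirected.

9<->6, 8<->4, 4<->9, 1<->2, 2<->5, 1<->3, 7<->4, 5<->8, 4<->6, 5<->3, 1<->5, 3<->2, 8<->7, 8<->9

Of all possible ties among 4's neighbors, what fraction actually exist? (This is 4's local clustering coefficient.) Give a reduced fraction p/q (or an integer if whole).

4's neighbors: 6, 7, 8, and 9 (k = 4).
Possible neighbor pairs: C(4,2) = 6. Edges among them: 6–9, 7–8, 8–9 → e = 3.
Clustering(4) = 3/6 = 1/2.

1/2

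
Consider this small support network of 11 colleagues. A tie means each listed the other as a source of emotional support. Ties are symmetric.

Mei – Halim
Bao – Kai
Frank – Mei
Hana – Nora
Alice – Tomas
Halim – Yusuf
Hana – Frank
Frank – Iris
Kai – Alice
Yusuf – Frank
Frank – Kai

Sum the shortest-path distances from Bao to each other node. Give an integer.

Distances from Bao: Alice:2, Frank:2, Halim:4, Hana:3, Iris:3, Kai:1, Mei:3, Nora:4, Tomas:3, Yusuf:3.
Sum = 2 + 2 + 4 + 3 + 3 + 1 + 3 + 4 + 3 + 3 = 28.

28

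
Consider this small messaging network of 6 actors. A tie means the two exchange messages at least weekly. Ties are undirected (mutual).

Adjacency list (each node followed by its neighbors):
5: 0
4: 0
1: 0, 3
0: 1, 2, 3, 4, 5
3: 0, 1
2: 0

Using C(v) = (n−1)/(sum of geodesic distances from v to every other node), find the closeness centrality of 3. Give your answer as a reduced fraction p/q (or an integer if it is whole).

Distances from 3: 0:1, 1:1, 2:2, 4:2, 5:2. Sum = 8.
n = 6, so closeness = 5/8.

5/8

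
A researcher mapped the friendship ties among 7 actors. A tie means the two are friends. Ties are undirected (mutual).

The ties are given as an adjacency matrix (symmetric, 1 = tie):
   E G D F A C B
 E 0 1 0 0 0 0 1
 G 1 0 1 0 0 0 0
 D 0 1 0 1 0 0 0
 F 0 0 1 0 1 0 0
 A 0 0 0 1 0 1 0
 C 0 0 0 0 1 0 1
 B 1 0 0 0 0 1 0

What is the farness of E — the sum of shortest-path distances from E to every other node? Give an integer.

Distances from E: A:3, B:1, C:2, D:2, F:3, G:1.
Sum = 3 + 1 + 2 + 2 + 3 + 1 = 12.

12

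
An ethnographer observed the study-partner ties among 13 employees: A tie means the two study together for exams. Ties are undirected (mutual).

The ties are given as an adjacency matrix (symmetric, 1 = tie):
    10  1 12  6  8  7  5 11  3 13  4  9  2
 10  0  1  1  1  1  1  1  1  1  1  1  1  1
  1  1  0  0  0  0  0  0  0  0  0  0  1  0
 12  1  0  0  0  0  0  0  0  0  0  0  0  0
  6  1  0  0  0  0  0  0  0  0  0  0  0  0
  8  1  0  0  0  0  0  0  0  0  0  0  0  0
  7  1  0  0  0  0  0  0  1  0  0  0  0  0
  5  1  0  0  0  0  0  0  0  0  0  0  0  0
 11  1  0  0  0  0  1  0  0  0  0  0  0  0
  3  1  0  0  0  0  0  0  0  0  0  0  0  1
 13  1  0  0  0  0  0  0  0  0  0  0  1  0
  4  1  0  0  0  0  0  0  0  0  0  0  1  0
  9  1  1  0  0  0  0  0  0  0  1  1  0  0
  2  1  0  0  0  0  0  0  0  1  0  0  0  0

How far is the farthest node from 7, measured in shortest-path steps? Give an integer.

2

Distances from 7: 1:2, 2:2, 3:2, 4:2, 5:2, 6:2, 8:2, 9:2, 10:1, 11:1, 12:2, 13:2.
The largest is 2 (to 1, 12, 6, 8, 5, 3, 13, 4, 9, and 2), so the eccentricity of 7 is 2.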